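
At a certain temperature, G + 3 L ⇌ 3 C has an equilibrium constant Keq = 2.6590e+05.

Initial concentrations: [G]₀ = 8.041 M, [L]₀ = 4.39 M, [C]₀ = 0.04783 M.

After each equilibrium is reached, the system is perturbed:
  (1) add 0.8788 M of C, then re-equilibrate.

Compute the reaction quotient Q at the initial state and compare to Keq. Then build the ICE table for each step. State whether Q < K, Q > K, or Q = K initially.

Q₀ = 1.6084e-07 vs Keq = 2.6590e+05 ⇒ Q<K, forward
Step 1:
                  G         L         C
  Initial     8.041      4.39   0.04783
  Change     -1.451    -4.353     4.353
  Equil        6.59   0.03651     4.401
  solve Keq expr → x = 1.451; check Q = 2.6590e+05
Then add 0.8788 M of C.
Step 2:
                  G         L         C
  Initial      6.59   0.03651      5.28
  Change   0.002408  0.007224 -0.007224
  Equil       6.592   0.04373     5.273
  solve Keq expr → x = -0.002408; check Q = 2.6590e+05

Q₀ = 1.6084e-07; Q < K (proceeds forward)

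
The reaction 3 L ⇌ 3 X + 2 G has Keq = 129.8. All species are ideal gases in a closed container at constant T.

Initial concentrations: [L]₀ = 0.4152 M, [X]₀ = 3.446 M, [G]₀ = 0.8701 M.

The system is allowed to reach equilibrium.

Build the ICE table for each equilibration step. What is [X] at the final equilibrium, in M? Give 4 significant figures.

Q₀ = 432.8 vs Keq = 129.8 ⇒ Q>K, reverse
Step 1:
                    L           X           G
  I            0.4152       3.446      0.8701
  C            0.1377     -0.1377    -0.09178
  E            0.5529       3.308      0.7783
  solve Keq expr → x = -0.04589; check Q = 129.8

[X]_eq = 3.308 M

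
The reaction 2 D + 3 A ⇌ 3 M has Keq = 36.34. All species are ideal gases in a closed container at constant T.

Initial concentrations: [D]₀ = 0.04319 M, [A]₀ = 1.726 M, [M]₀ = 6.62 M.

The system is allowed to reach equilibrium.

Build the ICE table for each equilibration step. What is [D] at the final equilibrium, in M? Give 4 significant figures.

[D]_eq = 0.5786 M

Q₀ = 3.0247e+04 vs Keq = 36.34 ⇒ Q>K, reverse
Step 1:
                  D         A         M
  I         0.04319     1.726      6.62
  C          0.5354    0.8031   -0.8031
  E          0.5786     2.529     5.817
  solve Keq expr → x = -0.2677; check Q = 36.34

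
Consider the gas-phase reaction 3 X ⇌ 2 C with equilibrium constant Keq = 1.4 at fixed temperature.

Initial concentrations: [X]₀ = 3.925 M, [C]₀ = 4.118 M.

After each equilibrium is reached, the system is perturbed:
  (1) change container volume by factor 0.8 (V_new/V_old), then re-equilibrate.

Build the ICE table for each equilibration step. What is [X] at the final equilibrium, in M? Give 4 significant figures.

Q₀ = 0.2804 vs Keq = 1.4 ⇒ Q<K, forward
Step 1:
                   X          C
  init         3.925      4.118
  Δ           -1.313     0.8756
  eq           2.612      4.994
  solve Keq expr → x = 0.4378; check Q = 1.4
Then change container volume by factor 0.8 (V_new/V_old).
Step 2:
                   X          C
  init         3.264      6.242
  Δ          -0.1926     0.1284
  eq           3.072       6.37
  solve Keq expr → x = 0.0642; check Q = 1.4

[X]_eq = 3.072 M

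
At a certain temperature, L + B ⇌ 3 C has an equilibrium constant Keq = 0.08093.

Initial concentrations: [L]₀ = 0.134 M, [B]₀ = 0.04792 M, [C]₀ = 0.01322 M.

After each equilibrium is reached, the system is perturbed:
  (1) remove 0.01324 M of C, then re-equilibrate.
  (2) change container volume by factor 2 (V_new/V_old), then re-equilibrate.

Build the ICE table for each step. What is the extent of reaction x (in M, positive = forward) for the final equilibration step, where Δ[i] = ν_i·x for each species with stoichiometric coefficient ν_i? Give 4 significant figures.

Q₀ = 3.5981e-04 vs Keq = 0.08093 ⇒ Q<K, forward
Step 1:
                   L          B          C
  init         0.134    0.04792    0.01322
  Δ         -0.01756   -0.01756    0.05267
  eq          0.1164    0.03036    0.06589
  solve Keq expr → x = 0.01756; check Q = 0.08093
Then remove 0.01324 M of C.
Step 2:
                   L          B          C
  init        0.1164    0.03036    0.05265
  Δ        -0.003365  -0.003365    0.01009
  eq          0.1131      0.027    0.06275
  solve Keq expr → x = 0.003365; check Q = 0.08093
Then change container volume by factor 2 (V_new/V_old).
Step 3:
                   L          B          C
  init       0.05654     0.0135    0.03137
  Δ        -0.001919  -0.001919   0.005756
  eq         0.05462    0.01158    0.03713
  solve Keq expr → x = 0.001919; check Q = 0.08093

x = 0.001919 M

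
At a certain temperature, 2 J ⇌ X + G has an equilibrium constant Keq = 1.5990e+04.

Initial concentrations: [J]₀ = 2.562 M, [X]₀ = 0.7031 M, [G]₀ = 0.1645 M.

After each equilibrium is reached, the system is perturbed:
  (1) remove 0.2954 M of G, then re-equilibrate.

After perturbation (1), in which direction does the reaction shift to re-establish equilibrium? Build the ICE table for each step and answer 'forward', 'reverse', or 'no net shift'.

Q₀ = 0.01762 vs Keq = 1.5990e+04 ⇒ Q<K, forward
Step 1:
                  J         X         G
  I           2.562    0.7031    0.1645
  C          -2.549     1.274     1.274
  E         0.01334     1.977     1.439
  solve Keq expr → x = 1.274; check Q = 1.5990e+04
Then remove 0.2954 M of G.
Step 2:
                  J         X         G
  I         0.01334     1.977     1.143
  C       -0.001442 7.2099e-04 7.2099e-04
  E          0.0119     1.978     1.144
  solve Keq expr → x = 7.2099e-04; check Q = 1.5990e+04

Direction: forward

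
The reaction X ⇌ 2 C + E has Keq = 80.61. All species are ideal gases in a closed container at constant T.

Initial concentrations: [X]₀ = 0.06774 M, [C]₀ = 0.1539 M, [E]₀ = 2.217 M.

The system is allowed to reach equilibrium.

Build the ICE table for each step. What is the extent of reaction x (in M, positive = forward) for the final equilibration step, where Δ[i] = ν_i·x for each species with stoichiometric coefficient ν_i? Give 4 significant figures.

x = 0.06544 M

Q₀ = 0.7752 vs Keq = 80.61 ⇒ Q<K, forward
Step 1:
                   X          C          E
  I          0.06774     0.1539      2.217
  C         -0.06544     0.1309    0.06544
  E         0.002296     0.2848      2.282
  solve Keq expr → x = 0.06544; check Q = 80.61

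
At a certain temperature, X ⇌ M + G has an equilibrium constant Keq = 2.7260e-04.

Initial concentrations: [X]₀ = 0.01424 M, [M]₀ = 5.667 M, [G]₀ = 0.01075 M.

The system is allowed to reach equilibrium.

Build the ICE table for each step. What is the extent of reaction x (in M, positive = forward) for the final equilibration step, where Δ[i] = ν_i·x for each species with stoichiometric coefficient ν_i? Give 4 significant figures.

x = -0.01075 M

Q₀ = 4.278 vs Keq = 2.7260e-04 ⇒ Q>K, reverse
Step 1:
                    X           M           G
  I           0.01424       5.667     0.01075
  C           0.01075    -0.01075    -0.01075
  E           0.02499       5.656  1.2043e-06
  solve Keq expr → x = -0.01075; check Q = 2.7260e-04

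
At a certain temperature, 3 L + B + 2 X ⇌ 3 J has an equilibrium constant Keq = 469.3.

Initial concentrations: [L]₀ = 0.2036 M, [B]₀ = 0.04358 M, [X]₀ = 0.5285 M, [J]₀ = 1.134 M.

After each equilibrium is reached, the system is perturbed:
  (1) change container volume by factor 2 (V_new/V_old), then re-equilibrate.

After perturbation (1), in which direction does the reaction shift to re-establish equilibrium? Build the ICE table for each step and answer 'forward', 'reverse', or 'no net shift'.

Direction: reverse

Q₀ = 1.4195e+04 vs Keq = 469.3 ⇒ Q>K, reverse
Step 1:
                    L           B           X           J
  Initial      0.2036     0.04358      0.5285       1.134
  Change       0.1628     0.05425      0.1085     -0.1628
  Equil        0.3664     0.09783       0.637      0.9712
  solve Keq expr → x = -0.05425; check Q = 469.3
Then change container volume by factor 2 (V_new/V_old).
Step 2:
                    L           B           X           J
  Initial      0.1832     0.04892      0.3185      0.4856
  Change       0.0692     0.02307     0.04613     -0.0692
  Equil        0.2524     0.07198      0.3646      0.4164
  solve Keq expr → x = -0.02307; check Q = 469.3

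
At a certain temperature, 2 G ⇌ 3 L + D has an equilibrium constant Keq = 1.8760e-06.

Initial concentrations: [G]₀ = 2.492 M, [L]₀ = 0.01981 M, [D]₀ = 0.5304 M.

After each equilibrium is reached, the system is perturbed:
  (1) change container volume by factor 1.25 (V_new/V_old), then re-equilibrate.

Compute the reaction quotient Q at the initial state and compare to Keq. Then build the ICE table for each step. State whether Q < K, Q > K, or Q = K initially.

Q₀ = 6.6399e-07; Q < K (proceeds forward)

Q₀ = 6.6399e-07 vs Keq = 1.8760e-06 ⇒ Q<K, forward
Step 1:
                    G           L           D
  I             2.492     0.01981      0.5304
  C         -0.005405    0.008108    0.002703
  E             2.487     0.02792      0.5331
  solve Keq expr → x = 0.002703; check Q = 1.8760e-06
Then change container volume by factor 1.25 (V_new/V_old).
Step 2:
                    G           L           D
  I             1.989     0.02233      0.4265
  C         -0.002359    0.003538    0.001179
  E             1.987     0.02587      0.4277
  solve Keq expr → x = 0.001179; check Q = 1.8760e-06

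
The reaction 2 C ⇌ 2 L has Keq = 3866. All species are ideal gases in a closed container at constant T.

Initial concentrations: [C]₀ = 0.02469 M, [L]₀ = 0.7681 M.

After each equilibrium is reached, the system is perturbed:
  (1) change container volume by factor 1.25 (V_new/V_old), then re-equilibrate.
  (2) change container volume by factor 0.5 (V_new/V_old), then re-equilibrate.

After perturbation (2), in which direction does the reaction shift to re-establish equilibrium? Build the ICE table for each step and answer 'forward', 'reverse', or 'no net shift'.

Direction: no net shift

Q₀ = 967.8 vs Keq = 3866 ⇒ Q<K, forward
Step 1:
                  C         L
  init      0.02469    0.7681
  Δ        -0.01214   0.01214
  eq        0.01255    0.7802
  solve Keq expr → x = 0.006071; check Q = 3866
Then change container volume by factor 1.25 (V_new/V_old).
Step 2:
                  C         L
  init      0.01004    0.6242
  Δ               0         0
  eq        0.01004    0.6242
  solve Keq expr → x = 0; check Q = 3866
Then change container volume by factor 0.5 (V_new/V_old).
Step 3:
                  C         L
  init      0.02008     1.248
  Δ               0         0
  eq        0.02008     1.248
  solve Keq expr → x = 0; check Q = 3866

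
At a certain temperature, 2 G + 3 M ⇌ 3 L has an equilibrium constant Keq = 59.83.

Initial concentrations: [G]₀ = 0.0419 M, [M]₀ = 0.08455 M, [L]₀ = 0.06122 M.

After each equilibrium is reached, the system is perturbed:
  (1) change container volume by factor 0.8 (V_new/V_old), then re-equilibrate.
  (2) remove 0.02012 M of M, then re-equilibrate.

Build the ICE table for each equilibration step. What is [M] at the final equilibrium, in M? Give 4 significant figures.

Q₀ = 216.2 vs Keq = 59.83 ⇒ Q>K, reverse
Step 1:
                   G          M          L
  I           0.0419    0.08455    0.06122
  C          0.00734    0.01101   -0.01101
  E          0.04924    0.09556    0.05021
  solve Keq expr → x = -0.00367; check Q = 59.83
Then change container volume by factor 0.8 (V_new/V_old).
Step 2:
                   G          M          L
  I          0.06155     0.1194    0.06276
  C        -0.003167  -0.004751   0.004751
  E          0.05838     0.1147    0.06751
  solve Keq expr → x = 0.001584; check Q = 59.83
Then remove 0.02012 M of M.
Step 3:
                   G          M          L
  I          0.05838    0.09458    0.06751
  C         0.003882   0.005823  -0.005823
  E          0.06227     0.1004    0.06169
  solve Keq expr → x = -0.001941; check Q = 59.83

[M]_eq = 0.1004 M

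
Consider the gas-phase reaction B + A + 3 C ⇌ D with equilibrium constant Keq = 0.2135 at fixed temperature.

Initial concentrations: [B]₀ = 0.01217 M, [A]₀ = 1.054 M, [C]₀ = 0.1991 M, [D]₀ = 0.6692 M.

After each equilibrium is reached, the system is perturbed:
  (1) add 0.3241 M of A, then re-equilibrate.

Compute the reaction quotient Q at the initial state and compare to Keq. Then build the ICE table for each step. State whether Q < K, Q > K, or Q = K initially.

Q₀ = 6610; Q > K (proceeds reverse)

Q₀ = 6610 vs Keq = 0.2135 ⇒ Q>K, reverse
Step 1:
                  B         A         C         D
  Initial   0.01217     1.054    0.1991    0.6692
  Change     0.3802    0.3802     1.141   -0.3802
  Equil      0.3924     1.434      1.34     0.289
  solve Keq expr → x = -0.3802; check Q = 0.2135
Then add 0.3241 M of A.
Step 2:
                  B         A         C         D
  Initial    0.3924     1.758      1.34     0.289
  Change   -0.01523  -0.01523  -0.04569   0.01523
  Equil      0.3772     1.743     1.294    0.3042
  solve Keq expr → x = 0.01523; check Q = 0.2135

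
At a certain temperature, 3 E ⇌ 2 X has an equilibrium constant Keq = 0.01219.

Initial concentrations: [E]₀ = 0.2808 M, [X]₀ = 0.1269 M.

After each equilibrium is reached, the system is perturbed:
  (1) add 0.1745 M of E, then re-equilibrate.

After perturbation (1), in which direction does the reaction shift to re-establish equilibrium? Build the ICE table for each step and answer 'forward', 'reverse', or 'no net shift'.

Direction: forward

Q₀ = 0.7273 vs Keq = 0.01219 ⇒ Q>K, reverse
Step 1:
                    E           X
  I            0.2808      0.1269
  C            0.1444    -0.09629
  E            0.4252     0.03061
  solve Keq expr → x = -0.04814; check Q = 0.01219
Then add 0.1745 M of E.
Step 2:
                    E           X
  I            0.5997     0.03061
  C          -0.02604     0.01736
  E            0.5737     0.04797
  solve Keq expr → x = 0.00868; check Q = 0.01219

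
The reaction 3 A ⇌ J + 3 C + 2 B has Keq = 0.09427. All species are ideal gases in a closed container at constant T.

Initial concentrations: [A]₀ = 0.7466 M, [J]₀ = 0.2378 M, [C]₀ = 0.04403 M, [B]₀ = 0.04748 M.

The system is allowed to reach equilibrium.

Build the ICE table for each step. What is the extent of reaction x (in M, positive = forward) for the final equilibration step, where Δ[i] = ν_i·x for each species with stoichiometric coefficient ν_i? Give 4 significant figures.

Q₀ = 1.0996e-07 vs Keq = 0.09427 ⇒ Q<K, forward
Step 1:
                    A           J           C           B
  init         0.7466      0.2378     0.04403     0.04748
  Δ           -0.4098      0.1366      0.4098      0.2732
  eq           0.3368      0.3744      0.4539      0.3207
  solve Keq expr → x = 0.1366; check Q = 0.09427

x = 0.1366 M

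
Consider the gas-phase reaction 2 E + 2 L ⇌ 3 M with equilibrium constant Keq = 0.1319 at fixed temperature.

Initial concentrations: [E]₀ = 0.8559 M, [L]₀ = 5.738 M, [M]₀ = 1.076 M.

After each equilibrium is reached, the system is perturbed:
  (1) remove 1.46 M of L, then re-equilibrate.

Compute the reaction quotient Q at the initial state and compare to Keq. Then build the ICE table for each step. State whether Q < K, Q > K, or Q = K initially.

Q₀ = 0.05165 vs Keq = 0.1319 ⇒ Q<K, forward
Step 1:
                  E         L         M
  I          0.8559     5.738     1.076
  C         -0.1394   -0.1394    0.2091
  E          0.7165     5.599     1.285
  solve Keq expr → x = 0.0697; check Q = 0.1319
Then remove 1.46 M of L.
Step 2:
                  E         L         M
  I          0.7165     4.139     1.285
  C         0.08879   0.08879   -0.1332
  E          0.8053     4.227     1.152
  solve Keq expr → x = -0.04439; check Q = 0.1319

Q₀ = 0.05165; Q < K (proceeds forward)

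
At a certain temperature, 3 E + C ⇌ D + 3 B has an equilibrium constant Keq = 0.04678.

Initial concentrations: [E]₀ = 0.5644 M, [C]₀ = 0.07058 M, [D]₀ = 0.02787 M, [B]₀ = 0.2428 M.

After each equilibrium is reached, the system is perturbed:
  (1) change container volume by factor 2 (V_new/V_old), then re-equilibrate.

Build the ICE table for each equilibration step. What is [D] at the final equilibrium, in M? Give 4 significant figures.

[D]_eq = 0.01591 M

Q₀ = 0.03144 vs Keq = 0.04678 ⇒ Q<K, forward
Step 1:
                   E          C          D          B
  I           0.5644    0.07058    0.02787     0.2428
  C         -0.01187  -0.003957   0.003957    0.01187
  E           0.5525    0.06662    0.03183     0.2547
  solve Keq expr → x = 0.003957; check Q = 0.04678
Then change container volume by factor 2 (V_new/V_old).
Step 2:
                   E          C          D          B
  I           0.2763    0.03331    0.01591     0.1273
  C                0          0          0          0
  E           0.2763    0.03331    0.01591     0.1273
  solve Keq expr → x = 0; check Q = 0.04678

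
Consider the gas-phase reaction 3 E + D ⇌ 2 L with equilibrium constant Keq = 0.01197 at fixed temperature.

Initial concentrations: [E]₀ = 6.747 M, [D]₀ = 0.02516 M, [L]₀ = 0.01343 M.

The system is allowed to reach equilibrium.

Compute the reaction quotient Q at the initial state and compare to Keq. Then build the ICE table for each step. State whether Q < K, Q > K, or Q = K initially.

Q₀ = 2.3340e-05; Q < K (proceeds forward)

Q₀ = 2.3340e-05 vs Keq = 0.01197 ⇒ Q<K, forward
Step 1:
                   E          D          L
  init         6.747    0.02516    0.01343
  Δ         -0.07228   -0.02409    0.04819
  eq           6.675   0.001067    0.06162
  solve Keq expr → x = 0.02409; check Q = 0.01197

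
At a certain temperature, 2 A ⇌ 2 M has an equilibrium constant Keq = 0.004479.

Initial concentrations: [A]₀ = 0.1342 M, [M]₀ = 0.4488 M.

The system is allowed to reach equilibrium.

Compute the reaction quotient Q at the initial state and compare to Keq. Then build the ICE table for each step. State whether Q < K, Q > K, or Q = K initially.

Q₀ = 11.18 vs Keq = 0.004479 ⇒ Q>K, reverse
Step 1:
                    A           M
  init         0.1342      0.4488
  Δ            0.4122     -0.4122
  eq           0.5464     0.03657
  solve Keq expr → x = -0.2061; check Q = 0.004479

Q₀ = 11.18; Q > K (proceeds reverse)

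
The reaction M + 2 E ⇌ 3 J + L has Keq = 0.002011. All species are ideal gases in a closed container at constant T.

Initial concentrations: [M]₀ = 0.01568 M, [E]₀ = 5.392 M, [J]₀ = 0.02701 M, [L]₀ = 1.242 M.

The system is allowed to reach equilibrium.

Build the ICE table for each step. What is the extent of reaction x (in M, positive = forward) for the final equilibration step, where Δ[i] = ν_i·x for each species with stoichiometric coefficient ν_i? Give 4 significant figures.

Q₀ = 5.3685e-05 vs Keq = 0.002011 ⇒ Q<K, forward
Step 1:
                  M         E         J         L
  init      0.01568     5.392   0.02701     1.242
  Δ        -0.01101  -0.02201   0.03302   0.01101
  eq       0.004674      5.37   0.06003     1.253
  solve Keq expr → x = 0.01101; check Q = 0.002011

x = 0.01101 M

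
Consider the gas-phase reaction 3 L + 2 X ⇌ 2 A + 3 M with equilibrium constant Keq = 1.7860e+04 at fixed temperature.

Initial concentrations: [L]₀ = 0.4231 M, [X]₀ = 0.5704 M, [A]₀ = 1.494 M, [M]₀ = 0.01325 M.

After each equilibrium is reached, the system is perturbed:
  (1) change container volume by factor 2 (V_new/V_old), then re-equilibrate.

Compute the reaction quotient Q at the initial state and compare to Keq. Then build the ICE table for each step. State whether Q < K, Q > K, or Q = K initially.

Q₀ = 2.1070e-04; Q < K (proceeds forward)

Q₀ = 2.1070e-04 vs Keq = 1.7860e+04 ⇒ Q<K, forward
Step 1:
                  L         X         A         M
  I          0.4231    0.5704     1.494   0.01325
  C         -0.3768   -0.2512    0.2512    0.3768
  E         0.04631    0.3192     1.745      0.39
  solve Keq expr → x = 0.1256; check Q = 1.7860e+04
Then change container volume by factor 2 (V_new/V_old).
Step 2:
                  L         X         A         M
  I         0.02315    0.1596    0.8726     0.195
  C               0         0         0         0
  E         0.02315    0.1596    0.8726     0.195
  solve Keq expr → x = 0; check Q = 1.7860e+04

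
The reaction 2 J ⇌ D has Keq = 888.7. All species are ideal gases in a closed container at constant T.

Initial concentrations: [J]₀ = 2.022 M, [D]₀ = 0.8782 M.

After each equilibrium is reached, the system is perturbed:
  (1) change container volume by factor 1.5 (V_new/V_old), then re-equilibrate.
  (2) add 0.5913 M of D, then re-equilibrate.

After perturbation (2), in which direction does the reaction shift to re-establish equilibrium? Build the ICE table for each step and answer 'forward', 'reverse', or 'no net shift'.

Direction: reverse

Q₀ = 0.2148 vs Keq = 888.7 ⇒ Q<K, forward
Step 1:
                   J          D
  I            2.022     0.8782
  C           -1.976     0.9881
  E          0.04583      1.866
  solve Keq expr → x = 0.9881; check Q = 888.7
Then change container volume by factor 1.5 (V_new/V_old).
Step 2:
                   J          D
  I          0.03055      1.244
  C         0.006815  -0.003407
  E          0.03737      1.241
  solve Keq expr → x = -0.003407; check Q = 888.7
Then add 0.5913 M of D.
Step 3:
                   J          D
  I          0.03737      1.832
  C         0.007989  -0.003995
  E          0.04535      1.828
  solve Keq expr → x = -0.003995; check Q = 888.7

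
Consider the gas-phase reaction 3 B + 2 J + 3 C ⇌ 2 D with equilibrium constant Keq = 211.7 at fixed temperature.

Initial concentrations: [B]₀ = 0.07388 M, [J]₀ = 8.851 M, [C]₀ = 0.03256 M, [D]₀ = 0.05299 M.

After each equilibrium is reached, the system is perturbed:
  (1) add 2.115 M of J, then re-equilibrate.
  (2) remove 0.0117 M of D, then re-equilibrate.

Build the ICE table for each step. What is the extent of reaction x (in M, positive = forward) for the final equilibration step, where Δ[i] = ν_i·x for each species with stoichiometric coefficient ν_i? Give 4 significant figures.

Q₀ = 2575 vs Keq = 211.7 ⇒ Q>K, reverse
Step 1:
                    B           J           C           D
  I           0.07388       8.851     0.03256     0.05299
  C           0.01806     0.01204     0.01806    -0.01204
  E           0.09194       8.863     0.05062     0.04095
  solve Keq expr → x = -0.006021; check Q = 211.7
Then add 2.115 M of J.
Step 2:
                    B           J           C           D
  I           0.09194       10.98     0.05062     0.04095
  C         -0.003386   -0.002257   -0.003386    0.002257
  E           0.08856       10.98     0.04724     0.04321
  solve Keq expr → x = 0.001129; check Q = 211.7
Then remove 0.0117 M of D.
Step 3:
                    B           J           C           D
  I           0.08856       10.98     0.04724     0.03151
  C         -0.004447   -0.002965   -0.004447    0.002965
  E           0.08411       10.97     0.04279     0.03447
  solve Keq expr → x = 0.001482; check Q = 211.7

x = 0.001482 M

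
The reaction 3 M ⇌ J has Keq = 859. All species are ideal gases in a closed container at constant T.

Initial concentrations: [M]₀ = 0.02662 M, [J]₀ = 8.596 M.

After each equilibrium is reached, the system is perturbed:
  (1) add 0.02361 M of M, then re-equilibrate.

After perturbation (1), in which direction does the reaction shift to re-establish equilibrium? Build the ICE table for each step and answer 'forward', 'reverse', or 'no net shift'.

Direction: forward

Q₀ = 4.5569e+05 vs Keq = 859 ⇒ Q>K, reverse
Step 1:
                   M          J
  init       0.02662      8.596
  Δ           0.1883   -0.06278
  eq           0.215      8.533
  solve Keq expr → x = -0.06278; check Q = 859
Then add 0.02361 M of M.
Step 2:
                   M          J
  init        0.2386      8.533
  Δ         -0.02354   0.007848
  eq           0.215      8.541
  solve Keq expr → x = 0.007848; check Q = 859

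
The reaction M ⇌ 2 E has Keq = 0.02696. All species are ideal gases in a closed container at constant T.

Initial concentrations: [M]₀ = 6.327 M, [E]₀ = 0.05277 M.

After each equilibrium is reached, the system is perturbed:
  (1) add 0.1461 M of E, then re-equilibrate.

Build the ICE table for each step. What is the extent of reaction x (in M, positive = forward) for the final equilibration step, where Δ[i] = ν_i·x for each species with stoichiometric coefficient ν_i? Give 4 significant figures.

Q₀ = 4.4013e-04 vs Keq = 0.02696 ⇒ Q<K, forward
Step 1:
                    M           E
  I             6.327     0.05277
  C           -0.1772      0.3544
  E              6.15      0.4072
  solve Keq expr → x = 0.1772; check Q = 0.02696
Then add 0.1461 M of E.
Step 2:
                    M           E
  I              6.15      0.5533
  C           0.07186     -0.1437
  E             6.222      0.4096
  solve Keq expr → x = -0.07186; check Q = 0.02696

x = -0.07186 M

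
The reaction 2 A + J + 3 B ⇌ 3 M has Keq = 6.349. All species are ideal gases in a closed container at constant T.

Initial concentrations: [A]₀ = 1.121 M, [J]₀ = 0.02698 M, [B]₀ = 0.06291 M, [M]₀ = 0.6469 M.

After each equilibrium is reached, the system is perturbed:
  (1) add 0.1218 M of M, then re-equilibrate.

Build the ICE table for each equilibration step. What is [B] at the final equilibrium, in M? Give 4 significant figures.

[B]_eq = 0.3864 M

Q₀ = 3.2070e+04 vs Keq = 6.349 ⇒ Q>K, reverse
Step 1:
                   A          J          B          M
  I            1.121    0.02698    0.06291     0.6469
  C           0.1846     0.0923     0.2769    -0.2769
  E            1.306     0.1193     0.3398       0.37
  solve Keq expr → x = -0.0923; check Q = 6.349
Then add 0.1218 M of M.
Step 2:
                   A          J          B          M
  I            1.306     0.1193     0.3398     0.4918
  C          0.03107    0.01553     0.0466    -0.0466
  E            1.337     0.1348     0.3864     0.4452
  solve Keq expr → x = -0.01553; check Q = 6.349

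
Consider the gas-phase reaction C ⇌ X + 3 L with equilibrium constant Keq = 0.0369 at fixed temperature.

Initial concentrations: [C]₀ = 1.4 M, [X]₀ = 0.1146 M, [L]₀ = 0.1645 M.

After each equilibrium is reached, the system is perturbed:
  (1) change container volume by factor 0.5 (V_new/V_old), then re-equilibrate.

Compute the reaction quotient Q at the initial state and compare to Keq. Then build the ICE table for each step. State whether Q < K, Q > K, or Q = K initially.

Q₀ = 3.6438e-04 vs Keq = 0.0369 ⇒ Q<K, forward
Step 1:
                  C         X         L
  Initial       1.4    0.1146    0.1645
  Change    -0.1356    0.1356    0.4068
  Equil       1.264    0.2502    0.5713
  solve Keq expr → x = 0.1356; check Q = 0.0369
Then change container volume by factor 0.5 (V_new/V_old).
Step 2:
                  C         X         L
  Initial     2.529    0.5004     1.143
  Change     0.1599   -0.1599   -0.4797
  Equil       2.689    0.3405    0.6629
  solve Keq expr → x = -0.1599; check Q = 0.0369

Q₀ = 3.6438e-04; Q < K (proceeds forward)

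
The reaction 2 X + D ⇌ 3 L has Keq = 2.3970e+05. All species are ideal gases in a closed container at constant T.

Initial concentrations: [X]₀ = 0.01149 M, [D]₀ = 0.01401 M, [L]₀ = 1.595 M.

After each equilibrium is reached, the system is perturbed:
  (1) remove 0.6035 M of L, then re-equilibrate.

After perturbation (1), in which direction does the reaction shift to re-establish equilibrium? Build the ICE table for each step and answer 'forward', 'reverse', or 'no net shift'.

Q₀ = 2.1938e+06 vs Keq = 2.3970e+05 ⇒ Q>K, reverse
Step 1:
                    X           D           L
  Initial     0.01149     0.01401       1.595
  Change      0.01572    0.007859    -0.02358
  Equil       0.02721     0.02187       1.571
  solve Keq expr → x = -0.007859; check Q = 2.3970e+05
Then remove 0.6035 M of L.
Step 2:
                    X           D           L
  Initial     0.02721     0.02187      0.9679
  Change     -0.01148   -0.005741     0.01722
  Equil       0.01573     0.01613      0.9851
  solve Keq expr → x = 0.005741; check Q = 2.3970e+05

Direction: forward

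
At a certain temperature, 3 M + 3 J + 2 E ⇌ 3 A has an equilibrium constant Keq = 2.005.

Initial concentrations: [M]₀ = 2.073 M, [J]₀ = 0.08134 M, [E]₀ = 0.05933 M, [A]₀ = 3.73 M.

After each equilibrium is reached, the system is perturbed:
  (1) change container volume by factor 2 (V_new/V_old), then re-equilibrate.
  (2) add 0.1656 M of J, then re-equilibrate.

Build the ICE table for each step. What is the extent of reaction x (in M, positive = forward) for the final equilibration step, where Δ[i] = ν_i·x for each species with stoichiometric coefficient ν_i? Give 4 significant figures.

x = 0.01883 M

Q₀ = 3.0752e+06 vs Keq = 2.005 ⇒ Q>K, reverse
Step 1:
                  M         J         E         A
  I           2.073   0.08134   0.05933      3.73
  C          0.9065    0.9065    0.6043   -0.9065
  E           2.979    0.9878    0.6636     2.824
  solve Keq expr → x = -0.3022; check Q = 2.005
Then change container volume by factor 2 (V_new/V_old).
Step 2:
                  M         J         E         A
  I            1.49    0.4939    0.3318     1.412
  C          0.2843    0.2843    0.1895   -0.2843
  E           1.774    0.7782    0.5213     1.128
  solve Keq expr → x = -0.09475; check Q = 2.005
Then add 0.1656 M of J.
Step 3:
                  M         J         E         A
  I           1.774    0.9438    0.5213     1.128
  C        -0.05648  -0.05648  -0.03766   0.05648
  E           1.717    0.8873    0.4837     1.184
  solve Keq expr → x = 0.01883; check Q = 2.005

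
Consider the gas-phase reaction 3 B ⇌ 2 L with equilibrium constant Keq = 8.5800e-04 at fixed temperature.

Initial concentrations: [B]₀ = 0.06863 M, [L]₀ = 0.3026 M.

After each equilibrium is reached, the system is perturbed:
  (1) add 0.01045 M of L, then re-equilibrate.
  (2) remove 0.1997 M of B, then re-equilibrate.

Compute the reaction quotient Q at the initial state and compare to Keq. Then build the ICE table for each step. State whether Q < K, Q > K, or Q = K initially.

Q₀ = 283.3; Q > K (proceeds reverse)

Q₀ = 283.3 vs Keq = 8.5800e-04 ⇒ Q>K, reverse
Step 1:
                  B         L
  init      0.06863    0.3026
  Δ          0.4381    -0.292
  eq         0.5067   0.01056
  solve Keq expr → x = -0.146; check Q = 8.5800e-04
Then add 0.01045 M of L.
Step 2:
                  B         L
  init       0.5067   0.02101
  Δ         0.01497 -0.009978
  eq         0.5217   0.01104
  solve Keq expr → x = -0.004989; check Q = 8.5800e-04
Then remove 0.1997 M of B.
Step 3:
                  B         L
  init        0.322   0.01104
  Δ        0.008218 -0.005479
  eq         0.3302  0.005557
  solve Keq expr → x = -0.002739; check Q = 8.5800e-04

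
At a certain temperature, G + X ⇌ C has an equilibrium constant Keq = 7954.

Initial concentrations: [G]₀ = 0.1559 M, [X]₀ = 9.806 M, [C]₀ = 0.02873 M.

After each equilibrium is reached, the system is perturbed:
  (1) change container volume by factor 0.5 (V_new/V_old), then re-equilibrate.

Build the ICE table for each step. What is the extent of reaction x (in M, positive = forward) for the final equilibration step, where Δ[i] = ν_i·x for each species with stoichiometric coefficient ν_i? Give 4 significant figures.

x = 2.4053e-06 M

Q₀ = 0.01879 vs Keq = 7954 ⇒ Q<K, forward
Step 1:
                   G          X          C
  init        0.1559      9.806    0.02873
  Δ          -0.1559    -0.1559     0.1559
  eq      2.4054e-06       9.65     0.1846
  solve Keq expr → x = 0.1559; check Q = 7954
Then change container volume by factor 0.5 (V_new/V_old).
Step 2:
                   G          X          C
  init    4.8107e-06       19.3     0.3693
  Δ       -2.4053e-06 -2.4053e-06 2.4053e-06
  eq      2.4054e-06       19.3     0.3693
  solve Keq expr → x = 2.4053e-06; check Q = 7954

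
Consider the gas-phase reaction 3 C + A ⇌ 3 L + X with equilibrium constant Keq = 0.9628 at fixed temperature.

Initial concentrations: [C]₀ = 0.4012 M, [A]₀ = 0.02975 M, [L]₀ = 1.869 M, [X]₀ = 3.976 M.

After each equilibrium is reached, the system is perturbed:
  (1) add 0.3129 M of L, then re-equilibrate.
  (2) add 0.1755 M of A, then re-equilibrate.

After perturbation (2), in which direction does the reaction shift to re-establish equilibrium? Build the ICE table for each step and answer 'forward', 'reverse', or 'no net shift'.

Q₀ = 1.3512e+04 vs Keq = 0.9628 ⇒ Q>K, reverse
Step 1:
                  C         A         L         X
  I          0.4012   0.02975     1.869     3.976
  C           1.135    0.3783    -1.135   -0.3783
  E           1.536     0.408    0.7342     3.598
  solve Keq expr → x = -0.3783; check Q = 0.9628
Then add 0.3129 M of L.
Step 2:
                  C         A         L         X
  I           1.536     0.408     1.047     3.598
  C          0.1821    0.0607   -0.1821   -0.0607
  E           1.718    0.4687     0.865     3.537
  solve Keq expr → x = -0.0607; check Q = 0.9628
Then add 0.1755 M of A.
Step 3:
                  C         A         L         X
  I           1.718    0.6442     0.865     3.537
  C        -0.05525  -0.01842   0.05525   0.01842
  E           1.663    0.6258    0.9202     3.555
  solve Keq expr → x = 0.01842; check Q = 0.9628

Direction: forward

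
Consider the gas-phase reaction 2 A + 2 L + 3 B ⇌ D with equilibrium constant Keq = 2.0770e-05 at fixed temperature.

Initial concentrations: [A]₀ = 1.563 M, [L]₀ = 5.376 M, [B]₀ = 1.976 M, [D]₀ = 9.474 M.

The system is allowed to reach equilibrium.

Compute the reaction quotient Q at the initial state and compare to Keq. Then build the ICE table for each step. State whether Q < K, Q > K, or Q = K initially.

Q₀ = 0.01739; Q > K (proceeds reverse)

Q₀ = 0.01739 vs Keq = 2.0770e-05 ⇒ Q>K, reverse
Step 1:
                    A           L           B           D
  Initial       1.563       5.376       1.976       9.474
  Change        2.977       2.977       4.466      -1.489
  Equil          4.54       8.353       6.442       7.985
  solve Keq expr → x = -1.489; check Q = 2.0770e-05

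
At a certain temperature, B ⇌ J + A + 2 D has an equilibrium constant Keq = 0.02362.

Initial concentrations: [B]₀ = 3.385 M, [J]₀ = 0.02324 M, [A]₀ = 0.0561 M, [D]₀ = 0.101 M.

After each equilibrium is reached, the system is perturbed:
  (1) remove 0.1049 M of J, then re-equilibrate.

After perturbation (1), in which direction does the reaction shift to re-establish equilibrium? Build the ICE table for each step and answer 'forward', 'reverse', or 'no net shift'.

Direction: forward

Q₀ = 3.9290e-06 vs Keq = 0.02362 ⇒ Q<K, forward
Step 1:
                  B         J         A         D
  init        3.385   0.02324    0.0561     0.101
  Δ         -0.3219    0.3219    0.3219    0.6437
  eq          3.063    0.3451     0.378    0.7447
  solve Keq expr → x = 0.3219; check Q = 0.02362
Then remove 0.1049 M of J.
Step 2:
                  B         J         A         D
  init        3.063    0.2402     0.378    0.7447
  Δ         -0.0303    0.0303    0.0303   0.06061
  eq          3.033    0.2705    0.4083    0.8054
  solve Keq expr → x = 0.0303; check Q = 0.02362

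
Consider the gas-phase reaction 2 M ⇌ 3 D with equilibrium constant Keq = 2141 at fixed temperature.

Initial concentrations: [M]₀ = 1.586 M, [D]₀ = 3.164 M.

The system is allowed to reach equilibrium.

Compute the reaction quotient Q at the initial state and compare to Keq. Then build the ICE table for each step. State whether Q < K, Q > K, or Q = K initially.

Q₀ = 12.59 vs Keq = 2141 ⇒ Q<K, forward
Step 1:
                    M           D
  init          1.586       3.164
  Δ            -1.332       1.999
  eq           0.2535       5.163
  solve Keq expr → x = 0.6662; check Q = 2141

Q₀ = 12.59; Q < K (proceeds forward)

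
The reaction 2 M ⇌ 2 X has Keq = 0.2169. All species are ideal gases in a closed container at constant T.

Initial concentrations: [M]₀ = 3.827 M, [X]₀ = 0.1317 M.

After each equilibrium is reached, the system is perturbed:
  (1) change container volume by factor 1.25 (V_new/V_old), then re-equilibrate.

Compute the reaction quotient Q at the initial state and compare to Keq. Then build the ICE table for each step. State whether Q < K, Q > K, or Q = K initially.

Q₀ = 0.001184 vs Keq = 0.2169 ⇒ Q<K, forward
Step 1:
                   M          X
  Initial      3.827     0.1317
  Change      -1.126      1.126
  Equil        2.701      1.258
  solve Keq expr → x = 0.5631; check Q = 0.2169
Then change container volume by factor 1.25 (V_new/V_old).
Step 2:
                   M          X
  Initial      2.161      1.006
  Change           0          0
  Equil        2.161      1.006
  solve Keq expr → x = 0; check Q = 0.2169

Q₀ = 0.001184; Q < K (proceeds forward)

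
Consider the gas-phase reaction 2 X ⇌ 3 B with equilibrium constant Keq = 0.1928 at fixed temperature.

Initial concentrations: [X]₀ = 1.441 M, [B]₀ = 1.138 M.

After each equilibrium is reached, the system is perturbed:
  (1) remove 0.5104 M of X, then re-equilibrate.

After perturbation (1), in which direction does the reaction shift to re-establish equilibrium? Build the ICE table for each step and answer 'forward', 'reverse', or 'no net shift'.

Q₀ = 0.7097 vs Keq = 0.1928 ⇒ Q>K, reverse
Step 1:
                  X         B
  Initial     1.441     1.138
  Change     0.2188   -0.3282
  Equil        1.66    0.8098
  solve Keq expr → x = -0.1094; check Q = 0.1928
Then remove 0.5104 M of X.
Step 2:
                  X         B
  Initial     1.149    0.8098
  Change    0.09446   -0.1417
  Equil       1.244    0.6682
  solve Keq expr → x = -0.04723; check Q = 0.1928

Direction: reverse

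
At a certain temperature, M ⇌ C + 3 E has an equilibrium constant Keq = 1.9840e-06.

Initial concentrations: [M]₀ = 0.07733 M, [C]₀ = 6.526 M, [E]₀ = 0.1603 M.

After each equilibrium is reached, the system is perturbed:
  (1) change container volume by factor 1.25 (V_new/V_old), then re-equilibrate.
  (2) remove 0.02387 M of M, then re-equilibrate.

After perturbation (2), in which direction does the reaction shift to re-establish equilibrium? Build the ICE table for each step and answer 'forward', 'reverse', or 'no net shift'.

Direction: reverse

Q₀ = 0.3476 vs Keq = 1.9840e-06 ⇒ Q>K, reverse
Step 1:
                  M         C         E
  I         0.07733     6.526    0.1603
  C          0.0523   -0.0523   -0.1569
  E          0.1296     6.474  0.003412
  solve Keq expr → x = -0.0523; check Q = 1.9840e-06
Then change container volume by factor 1.25 (V_new/V_old).
Step 2:
                  M         C         E
  I          0.1037     5.179   0.00273
  C       -2.2663e-04 2.2663e-04 6.7989e-04
  E          0.1035     5.179   0.00341
  solve Keq expr → x = 2.2663e-04; check Q = 1.9840e-06
Then remove 0.02387 M of M.
Step 3:
                  M         C         E
  I          0.0796     5.179   0.00341
  C       9.4716e-05 -9.4716e-05 -2.8415e-04
  E          0.0797     5.179  0.003125
  solve Keq expr → x = -9.4716e-05; check Q = 1.9840e-06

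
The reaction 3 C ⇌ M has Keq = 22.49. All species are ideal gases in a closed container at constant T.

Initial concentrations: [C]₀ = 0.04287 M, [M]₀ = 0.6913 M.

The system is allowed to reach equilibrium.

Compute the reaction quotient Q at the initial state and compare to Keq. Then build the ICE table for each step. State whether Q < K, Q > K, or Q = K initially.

Q₀ = 8774; Q > K (proceeds reverse)

Q₀ = 8774 vs Keq = 22.49 ⇒ Q>K, reverse
Step 1:
                   C          M
  Initial    0.04287     0.6913
  Change      0.2569   -0.08562
  Equil       0.2997     0.6057
  solve Keq expr → x = -0.08562; check Q = 22.49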